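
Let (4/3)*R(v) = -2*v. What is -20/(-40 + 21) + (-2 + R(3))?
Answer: -207/38 ≈ -5.4474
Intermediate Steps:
R(v) = -3*v/2 (R(v) = 3*(-2*v)/4 = -3*v/2)
-20/(-40 + 21) + (-2 + R(3)) = -20/(-40 + 21) + (-2 - 3/2*3) = -20/(-19) + (-2 - 9/2) = -20*(-1/19) - 13/2 = 20/19 - 13/2 = -207/38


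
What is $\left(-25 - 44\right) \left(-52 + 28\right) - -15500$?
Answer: $17156$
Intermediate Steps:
$\left(-25 - 44\right) \left(-52 + 28\right) - -15500 = \left(-69\right) \left(-24\right) + 15500 = 1656 + 15500 = 17156$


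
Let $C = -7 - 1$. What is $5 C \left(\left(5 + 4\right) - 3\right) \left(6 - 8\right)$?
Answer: $480$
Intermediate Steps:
$C = -8$
$5 C \left(\left(5 + 4\right) - 3\right) \left(6 - 8\right) = 5 \left(-8\right) \left(\left(5 + 4\right) - 3\right) \left(6 - 8\right) = - 40 \left(9 - 3\right) \left(-2\right) = - 40 \cdot 6 \left(-2\right) = \left(-40\right) \left(-12\right) = 480$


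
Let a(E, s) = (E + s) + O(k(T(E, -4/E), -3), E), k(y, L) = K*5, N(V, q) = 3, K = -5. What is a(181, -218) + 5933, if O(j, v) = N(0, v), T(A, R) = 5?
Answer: 5899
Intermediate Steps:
k(y, L) = -25 (k(y, L) = -5*5 = -25)
O(j, v) = 3
a(E, s) = 3 + E + s (a(E, s) = (E + s) + 3 = 3 + E + s)
a(181, -218) + 5933 = (3 + 181 - 218) + 5933 = -34 + 5933 = 5899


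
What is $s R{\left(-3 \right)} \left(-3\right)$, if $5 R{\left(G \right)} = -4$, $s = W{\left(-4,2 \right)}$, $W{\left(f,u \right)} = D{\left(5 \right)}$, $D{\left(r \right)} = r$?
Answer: $12$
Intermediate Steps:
$W{\left(f,u \right)} = 5$
$s = 5$
$R{\left(G \right)} = - \frac{4}{5}$ ($R{\left(G \right)} = \frac{1}{5} \left(-4\right) = - \frac{4}{5}$)
$s R{\left(-3 \right)} \left(-3\right) = 5 \left(- \frac{4}{5}\right) \left(-3\right) = \left(-4\right) \left(-3\right) = 12$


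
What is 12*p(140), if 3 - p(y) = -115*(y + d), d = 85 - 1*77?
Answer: 204276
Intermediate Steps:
d = 8 (d = 85 - 77 = 8)
p(y) = 923 + 115*y (p(y) = 3 - (-115)*(y + 8) = 3 - (-115)*(8 + y) = 3 - (-920 - 115*y) = 3 + (920 + 115*y) = 923 + 115*y)
12*p(140) = 12*(923 + 115*140) = 12*(923 + 16100) = 12*17023 = 204276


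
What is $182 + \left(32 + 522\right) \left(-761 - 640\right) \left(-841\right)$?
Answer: $652745696$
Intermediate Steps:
$182 + \left(32 + 522\right) \left(-761 - 640\right) \left(-841\right) = 182 + 554 \left(-1401\right) \left(-841\right) = 182 - -652745514 = 182 + 652745514 = 652745696$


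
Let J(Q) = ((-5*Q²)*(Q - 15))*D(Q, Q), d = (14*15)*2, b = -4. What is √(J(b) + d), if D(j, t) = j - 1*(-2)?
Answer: 2*I*√655 ≈ 51.186*I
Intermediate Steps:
D(j, t) = 2 + j (D(j, t) = j + 2 = 2 + j)
d = 420 (d = 210*2 = 420)
J(Q) = -5*Q²*(-15 + Q)*(2 + Q) (J(Q) = ((-5*Q²)*(Q - 15))*(2 + Q) = ((-5*Q²)*(-15 + Q))*(2 + Q) = (-5*Q²*(-15 + Q))*(2 + Q) = -5*Q²*(-15 + Q)*(2 + Q))
√(J(b) + d) = √(-5*(-4)²*(-15 - 4)*(2 - 4) + 420) = √(-5*16*(-19)*(-2) + 420) = √(-3040 + 420) = √(-2620) = 2*I*√655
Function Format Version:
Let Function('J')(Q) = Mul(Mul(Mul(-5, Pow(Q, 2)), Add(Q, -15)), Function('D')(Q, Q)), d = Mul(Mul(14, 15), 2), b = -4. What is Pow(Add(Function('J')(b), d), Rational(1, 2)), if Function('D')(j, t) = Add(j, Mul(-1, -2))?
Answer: Mul(2, I, Pow(655, Rational(1, 2))) ≈ Mul(51.186, I)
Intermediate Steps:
Function('D')(j, t) = Add(2, j) (Function('D')(j, t) = Add(j, 2) = Add(2, j))
d = 420 (d = Mul(210, 2) = 420)
Function('J')(Q) = Mul(-5, Pow(Q, 2), Add(-15, Q), Add(2, Q)) (Function('J')(Q) = Mul(Mul(Mul(-5, Pow(Q, 2)), Add(Q, -15)), Add(2, Q)) = Mul(Mul(Mul(-5, Pow(Q, 2)), Add(-15, Q)), Add(2, Q)) = Mul(Mul(-5, Pow(Q, 2), Add(-15, Q)), Add(2, Q)) = Mul(-5, Pow(Q, 2), Add(-15, Q), Add(2, Q)))
Pow(Add(Function('J')(b), d), Rational(1, 2)) = Pow(Add(Mul(-5, Pow(-4, 2), Add(-15, -4), Add(2, -4)), 420), Rational(1, 2)) = Pow(Add(Mul(-5, 16, -19, -2), 420), Rational(1, 2)) = Pow(Add(-3040, 420), Rational(1, 2)) = Pow(-2620, Rational(1, 2)) = Mul(2, I, Pow(655, Rational(1, 2)))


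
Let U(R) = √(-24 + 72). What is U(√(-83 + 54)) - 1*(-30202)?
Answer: 30202 + 4*√3 ≈ 30209.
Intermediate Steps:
U(R) = 4*√3 (U(R) = √48 = 4*√3)
U(√(-83 + 54)) - 1*(-30202) = 4*√3 - 1*(-30202) = 4*√3 + 30202 = 30202 + 4*√3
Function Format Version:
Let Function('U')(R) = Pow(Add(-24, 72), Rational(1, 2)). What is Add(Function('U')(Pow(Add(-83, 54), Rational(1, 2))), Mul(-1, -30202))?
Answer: Add(30202, Mul(4, Pow(3, Rational(1, 2)))) ≈ 30209.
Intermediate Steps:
Function('U')(R) = Mul(4, Pow(3, Rational(1, 2))) (Function('U')(R) = Pow(48, Rational(1, 2)) = Mul(4, Pow(3, Rational(1, 2))))
Add(Function('U')(Pow(Add(-83, 54), Rational(1, 2))), Mul(-1, -30202)) = Add(Mul(4, Pow(3, Rational(1, 2))), Mul(-1, -30202)) = Add(Mul(4, Pow(3, Rational(1, 2))), 30202) = Add(30202, Mul(4, Pow(3, Rational(1, 2))))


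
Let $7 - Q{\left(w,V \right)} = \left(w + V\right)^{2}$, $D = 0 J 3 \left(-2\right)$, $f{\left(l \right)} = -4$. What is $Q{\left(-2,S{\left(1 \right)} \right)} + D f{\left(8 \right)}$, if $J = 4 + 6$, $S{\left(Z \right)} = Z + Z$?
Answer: $7$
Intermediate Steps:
$S{\left(Z \right)} = 2 Z$
$J = 10$
$D = 0$ ($D = 0 \cdot 10 \cdot 3 \left(-2\right) = 0 \cdot 3 \left(-2\right) = 0 \left(-2\right) = 0$)
$Q{\left(w,V \right)} = 7 - \left(V + w\right)^{2}$ ($Q{\left(w,V \right)} = 7 - \left(w + V\right)^{2} = 7 - \left(V + w\right)^{2}$)
$Q{\left(-2,S{\left(1 \right)} \right)} + D f{\left(8 \right)} = \left(7 - \left(2 \cdot 1 - 2\right)^{2}\right) + 0 \left(-4\right) = \left(7 - \left(2 - 2\right)^{2}\right) + 0 = \left(7 - 0^{2}\right) + 0 = \left(7 - 0\right) + 0 = \left(7 + 0\right) + 0 = 7 + 0 = 7$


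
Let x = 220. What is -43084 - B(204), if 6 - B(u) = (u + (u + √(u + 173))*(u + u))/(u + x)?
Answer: -4546681/106 + 51*√377/53 ≈ -42875.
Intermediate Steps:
B(u) = 6 - (u + 2*u*(u + √(173 + u)))/(220 + u) (B(u) = 6 - (u + (u + √(u + 173))*(u + u))/(u + 220) = 6 - (u + (u + √(173 + u))*(2*u))/(220 + u) = 6 - (u + 2*u*(u + √(173 + u)))/(220 + u))
-43084 - B(204) = -43084 - (1320 - 2*204² + 5*204 - 2*204*√(173 + 204))/(220 + 204) = -43084 - (1320 - 2*41616 + 1020 - 2*204*√377)/424 = -43084 - (1320 - 83232 + 1020 - 408*√377)/424 = -43084 - (-80892 - 408*√377)/424 = -43084 - (-20223/106 - 51*√377/53) = -43084 + (20223/106 + 51*√377/53) = -4546681/106 + 51*√377/53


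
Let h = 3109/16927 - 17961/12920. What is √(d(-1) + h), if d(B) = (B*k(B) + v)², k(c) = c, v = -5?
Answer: √176887027275695330/109348420 ≈ 3.8462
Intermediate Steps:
d(B) = (-5 + B²)² (d(B) = (B*B - 5)² = (B² - 5)² = (-5 + B²)²)
h = -263857567/218696840 (h = 3109*(1/16927) - 17961*1/12920 = 3109/16927 - 17961/12920 = -263857567/218696840 ≈ -1.2065)
√(d(-1) + h) = √((-5 + (-1)²)² - 263857567/218696840) = √((-5 + 1)² - 263857567/218696840) = √((-4)² - 263857567/218696840) = √(16 - 263857567/218696840) = √(3235291873/218696840) = √176887027275695330/109348420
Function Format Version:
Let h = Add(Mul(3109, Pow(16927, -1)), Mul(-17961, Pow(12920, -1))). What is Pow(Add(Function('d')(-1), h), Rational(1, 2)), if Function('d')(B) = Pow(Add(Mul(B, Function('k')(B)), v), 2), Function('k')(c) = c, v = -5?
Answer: Mul(Rational(1, 109348420), Pow(176887027275695330, Rational(1, 2))) ≈ 3.8462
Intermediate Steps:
Function('d')(B) = Pow(Add(-5, Pow(B, 2)), 2) (Function('d')(B) = Pow(Add(Mul(B, B), -5), 2) = Pow(Add(Pow(B, 2), -5), 2) = Pow(Add(-5, Pow(B, 2)), 2))
h = Rational(-263857567, 218696840) (h = Add(Mul(3109, Rational(1, 16927)), Mul(-17961, Rational(1, 12920))) = Add(Rational(3109, 16927), Rational(-17961, 12920)) = Rational(-263857567, 218696840) ≈ -1.2065)
Pow(Add(Function('d')(-1), h), Rational(1, 2)) = Pow(Add(Pow(Add(-5, Pow(-1, 2)), 2), Rational(-263857567, 218696840)), Rational(1, 2)) = Pow(Add(Pow(Add(-5, 1), 2), Rational(-263857567, 218696840)), Rational(1, 2)) = Pow(Add(Pow(-4, 2), Rational(-263857567, 218696840)), Rational(1, 2)) = Pow(Add(16, Rational(-263857567, 218696840)), Rational(1, 2)) = Pow(Rational(3235291873, 218696840), Rational(1, 2)) = Mul(Rational(1, 109348420), Pow(176887027275695330, Rational(1, 2)))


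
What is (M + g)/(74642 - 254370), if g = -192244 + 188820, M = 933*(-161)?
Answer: 153637/179728 ≈ 0.85483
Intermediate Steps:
M = -150213
g = -3424
(M + g)/(74642 - 254370) = (-150213 - 3424)/(74642 - 254370) = -153637/(-179728) = -153637*(-1/179728) = 153637/179728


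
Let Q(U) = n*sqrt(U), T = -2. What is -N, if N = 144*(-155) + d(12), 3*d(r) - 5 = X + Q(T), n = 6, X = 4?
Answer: 22317 - 2*I*sqrt(2) ≈ 22317.0 - 2.8284*I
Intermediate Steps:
Q(U) = 6*sqrt(U)
d(r) = 3 + 2*I*sqrt(2) (d(r) = 5/3 + (4 + 6*sqrt(-2))/3 = 5/3 + (4 + 6*(I*sqrt(2)))/3 = 5/3 + (4 + 6*I*sqrt(2))/3 = 5/3 + (4/3 + 2*I*sqrt(2)) = 3 + 2*I*sqrt(2))
N = -22317 + 2*I*sqrt(2) (N = 144*(-155) + (3 + 2*I*sqrt(2)) = -22320 + (3 + 2*I*sqrt(2)) = -22317 + 2*I*sqrt(2) ≈ -22317.0 + 2.8284*I)
-N = -(-22317 + 2*I*sqrt(2)) = 22317 - 2*I*sqrt(2)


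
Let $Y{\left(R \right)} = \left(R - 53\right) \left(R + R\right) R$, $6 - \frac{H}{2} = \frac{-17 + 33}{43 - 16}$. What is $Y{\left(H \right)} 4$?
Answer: $- \frac{776925568}{19683} \approx -39472.0$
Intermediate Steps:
$H = \frac{292}{27}$ ($H = 12 - 2 \frac{-17 + 33}{43 - 16} = 12 - 2 \cdot \frac{16}{27} = 12 - 2 \cdot 16 \cdot \frac{1}{27} = 12 - \frac{32}{27} = \frac{292}{27} \approx 10.815$)
$Y{\left(R \right)} = 2 R^{2} \left(-53 + R\right)$ ($Y{\left(R \right)} = \left(-53 + R\right) 2 R R = 2 R \left(-53 + R\right) R = 2 R^{2} \left(-53 + R\right)$)
$Y{\left(H \right)} 4 = 2 \left(\frac{292}{27}\right)^{2} \left(-53 + \frac{292}{27}\right) 4 = 2 \cdot \frac{85264}{729} \left(- \frac{1139}{27}\right) 4 = \left(- \frac{194231392}{19683}\right) 4 = - \frac{776925568}{19683}$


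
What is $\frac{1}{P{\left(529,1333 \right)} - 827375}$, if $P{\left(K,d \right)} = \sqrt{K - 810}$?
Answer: $- \frac{827375}{684549390906} - \frac{i \sqrt{281}}{684549390906} \approx -1.2086 \cdot 10^{-6} - 2.4488 \cdot 10^{-11} i$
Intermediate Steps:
$P{\left(K,d \right)} = \sqrt{-810 + K}$
$\frac{1}{P{\left(529,1333 \right)} - 827375} = \frac{1}{\sqrt{-810 + 529} - 827375} = \frac{1}{\sqrt{-281} - 827375} = \frac{1}{i \sqrt{281} - 827375} = \frac{1}{-827375 + i \sqrt{281}}$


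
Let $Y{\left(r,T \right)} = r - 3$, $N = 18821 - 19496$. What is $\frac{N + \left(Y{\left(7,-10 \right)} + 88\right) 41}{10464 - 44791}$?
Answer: $- \frac{3097}{34327} \approx -0.090221$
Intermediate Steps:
$N = -675$ ($N = 18821 - 19496 = -675$)
$Y{\left(r,T \right)} = -3 + r$
$\frac{N + \left(Y{\left(7,-10 \right)} + 88\right) 41}{10464 - 44791} = \frac{-675 + \left(\left(-3 + 7\right) + 88\right) 41}{10464 - 44791} = \frac{-675 + \left(4 + 88\right) 41}{-34327} = \left(-675 + 92 \cdot 41\right) \left(- \frac{1}{34327}\right) = \left(-675 + 3772\right) \left(- \frac{1}{34327}\right) = 3097 \left(- \frac{1}{34327}\right) = - \frac{3097}{34327}$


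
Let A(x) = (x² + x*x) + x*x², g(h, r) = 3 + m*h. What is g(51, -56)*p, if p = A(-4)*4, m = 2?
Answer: -13440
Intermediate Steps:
g(h, r) = 3 + 2*h
A(x) = x³ + 2*x² (A(x) = (x² + x²) + x³ = 2*x² + x³ = x³ + 2*x²)
p = -128 (p = ((-4)²*(2 - 4))*4 = (16*(-2))*4 = -32*4 = -128)
g(51, -56)*p = (3 + 2*51)*(-128) = (3 + 102)*(-128) = 105*(-128) = -13440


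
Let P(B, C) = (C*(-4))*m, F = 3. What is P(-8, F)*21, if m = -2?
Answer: 504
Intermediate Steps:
P(B, C) = 8*C (P(B, C) = (C*(-4))*(-2) = -4*C*(-2) = 8*C)
P(-8, F)*21 = (8*3)*21 = 24*21 = 504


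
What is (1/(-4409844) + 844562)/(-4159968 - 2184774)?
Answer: -3724386668327/27979322440248 ≈ -0.13311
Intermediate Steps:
(1/(-4409844) + 844562)/(-4159968 - 2184774) = (-1/4409844 + 844562)/(-6344742) = (3724386668327/4409844)*(-1/6344742) = -3724386668327/27979322440248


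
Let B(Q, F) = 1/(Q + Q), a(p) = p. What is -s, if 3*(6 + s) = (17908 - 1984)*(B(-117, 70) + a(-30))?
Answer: 18634436/117 ≈ 1.5927e+5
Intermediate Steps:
B(Q, F) = 1/(2*Q)
s = -18634436/117 (s = -6 + ((17908 - 1984)*((1/2)/(-117) - 30))/3 = -6 + (15924*((1/2)*(-1/117) - 30))/3 = -6 + (15924*(-1/234 - 30))/3 = -6 + (15924*(-7021/234))/3 = -6 + (1/3)*(-18633734/39) = -6 - 18633734/117 = -18634436/117 ≈ -1.5927e+5)
-s = -1*(-18634436/117) = 18634436/117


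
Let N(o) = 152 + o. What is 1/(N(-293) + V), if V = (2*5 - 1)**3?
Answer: 1/588 ≈ 0.0017007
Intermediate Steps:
V = 729 (V = (10 - 1)**3 = 9**3 = 729)
1/(N(-293) + V) = 1/((152 - 293) + 729) = 1/(-141 + 729) = 1/588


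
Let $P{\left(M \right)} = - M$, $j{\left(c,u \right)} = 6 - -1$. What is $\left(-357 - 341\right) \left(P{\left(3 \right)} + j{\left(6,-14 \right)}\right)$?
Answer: $-2792$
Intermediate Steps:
$j{\left(c,u \right)} = 7$ ($j{\left(c,u \right)} = 6 + 1 = 7$)
$\left(-357 - 341\right) \left(P{\left(3 \right)} + j{\left(6,-14 \right)}\right) = \left(-357 - 341\right) \left(\left(-1\right) 3 + 7\right) = - 698 \left(-3 + 7\right) = \left(-698\right) 4 = -2792$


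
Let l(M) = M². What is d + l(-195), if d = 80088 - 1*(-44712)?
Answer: 162825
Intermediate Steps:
d = 124800 (d = 80088 + 44712 = 124800)
d + l(-195) = 124800 + (-195)² = 124800 + 38025 = 162825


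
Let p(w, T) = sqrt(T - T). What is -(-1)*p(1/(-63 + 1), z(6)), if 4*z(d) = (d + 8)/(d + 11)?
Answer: 0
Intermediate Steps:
z(d) = (8 + d)/(4*(11 + d)) (z(d) = ((d + 8)/(d + 11))/4 = ((8 + d)/(11 + d))/4 = (8 + d)/(4*(11 + d)))
p(w, T) = 0 (p(w, T) = sqrt(0) = 0)
-(-1)*p(1/(-63 + 1), z(6)) = -(-1)*0 = -1*0 = 0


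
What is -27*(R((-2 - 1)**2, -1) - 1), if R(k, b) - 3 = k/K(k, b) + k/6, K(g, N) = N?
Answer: 297/2 ≈ 148.50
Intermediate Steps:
R(k, b) = 3 + k/6 + k/b (R(k, b) = 3 + (k/b + k/6) = 3 + (k/6 + k/b) = 3 + k/6 + k/b)
-27*(R((-2 - 1)**2, -1) - 1) = -27*((3 + (-2 - 1)**2/6 + (-2 - 1)**2/(-1)) - 1) = -27*((3 + (1/6)*(-3)**2 + (-3)**2*(-1)) - 1) = -27*((3 + (1/6)*9 + 9*(-1)) - 1) = -27*((3 + 3/2 - 9) - 1) = -27*(-9/2 - 1) = -27*(-11/2) = 297/2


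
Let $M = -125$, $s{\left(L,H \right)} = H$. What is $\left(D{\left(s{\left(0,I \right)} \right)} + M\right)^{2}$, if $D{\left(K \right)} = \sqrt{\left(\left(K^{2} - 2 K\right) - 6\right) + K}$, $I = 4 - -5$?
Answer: $\left(125 - \sqrt{66}\right)^{2} \approx 13660.0$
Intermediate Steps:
$I = 9$ ($I = 4 + 5 = 9$)
$D{\left(K \right)} = \sqrt{-6 + K^{2} - K}$ ($D{\left(K \right)} = \sqrt{\left(-6 + K^{2} - 2 K\right) + K} = \sqrt{-6 + K^{2} - K}$)
$\left(D{\left(s{\left(0,I \right)} \right)} + M\right)^{2} = \left(\sqrt{-6 + 9^{2} - 9} - 125\right)^{2} = \left(\sqrt{-6 + 81 - 9} - 125\right)^{2} = \left(\sqrt{66} - 125\right)^{2} = \left(-125 + \sqrt{66}\right)^{2}$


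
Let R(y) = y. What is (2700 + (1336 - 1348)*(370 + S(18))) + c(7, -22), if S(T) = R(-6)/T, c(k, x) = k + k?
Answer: -1722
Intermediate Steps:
c(k, x) = 2*k
S(T) = -6/T
(2700 + (1336 - 1348)*(370 + S(18))) + c(7, -22) = (2700 + (1336 - 1348)*(370 - 6/18)) + 2*7 = (2700 - 12*(370 - 6*1/18)) + 14 = (2700 - 12*(370 - ⅓)) + 14 = (2700 - 12*1109/3) + 14 = (2700 - 4436) + 14 = -1736 + 14 = -1722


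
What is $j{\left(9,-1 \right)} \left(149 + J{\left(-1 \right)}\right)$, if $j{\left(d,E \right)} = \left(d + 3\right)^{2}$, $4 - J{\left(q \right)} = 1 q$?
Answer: $22176$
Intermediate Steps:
$J{\left(q \right)} = 4 - q$ ($J{\left(q \right)} = 4 - 1 q = 4 - q$)
$j{\left(d,E \right)} = \left(3 + d\right)^{2}$
$j{\left(9,-1 \right)} \left(149 + J{\left(-1 \right)}\right) = \left(3 + 9\right)^{2} \left(149 + \left(4 - -1\right)\right) = 12^{2} \left(149 + \left(4 + 1\right)\right) = 144 \left(149 + 5\right) = 144 \cdot 154 = 22176$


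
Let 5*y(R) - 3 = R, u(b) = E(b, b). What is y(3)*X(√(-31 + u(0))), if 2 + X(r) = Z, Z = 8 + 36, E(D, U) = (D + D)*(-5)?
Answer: 252/5 ≈ 50.400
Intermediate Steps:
E(D, U) = -10*D (E(D, U) = (2*D)*(-5) = -10*D)
u(b) = -10*b
Z = 44
y(R) = ⅗ + R/5
X(r) = 42 (X(r) = -2 + 44 = 42)
y(3)*X(√(-31 + u(0))) = (⅗ + (⅕)*3)*42 = (⅗ + ⅗)*42 = (6/5)*42 = 252/5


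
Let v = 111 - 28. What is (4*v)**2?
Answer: 110224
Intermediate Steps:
v = 83
(4*v)**2 = (4*83)**2 = 332**2 = 110224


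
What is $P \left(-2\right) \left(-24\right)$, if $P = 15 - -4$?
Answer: $912$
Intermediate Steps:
$P = 19$ ($P = 15 + 4 = 19$)
$P \left(-2\right) \left(-24\right) = 19 \left(-2\right) \left(-24\right) = \left(-38\right) \left(-24\right) = 912$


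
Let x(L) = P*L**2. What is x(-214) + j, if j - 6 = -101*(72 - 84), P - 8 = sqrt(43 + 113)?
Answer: 367586 + 91592*sqrt(39) ≈ 9.3958e+5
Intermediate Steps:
P = 8 + 2*sqrt(39) (P = 8 + sqrt(43 + 113) = 8 + sqrt(156) = 8 + 2*sqrt(39) ≈ 20.490)
x(L) = L**2*(8 + 2*sqrt(39)) (x(L) = (8 + 2*sqrt(39))*L**2 = L**2*(8 + 2*sqrt(39)))
j = 1218 (j = 6 - 101*(72 - 84) = 6 - 101*(-12) = 6 + 1212 = 1218)
x(-214) + j = 2*(-214)**2*(4 + sqrt(39)) + 1218 = 2*45796*(4 + sqrt(39)) + 1218 = (366368 + 91592*sqrt(39)) + 1218 = 367586 + 91592*sqrt(39)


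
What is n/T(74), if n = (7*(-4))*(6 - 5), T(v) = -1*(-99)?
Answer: -28/99 ≈ -0.28283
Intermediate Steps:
T(v) = 99
n = -28 (n = -28*1 = -28)
n/T(74) = -28/99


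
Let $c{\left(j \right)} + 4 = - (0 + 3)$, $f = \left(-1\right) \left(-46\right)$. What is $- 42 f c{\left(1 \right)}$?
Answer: $13524$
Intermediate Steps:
$f = 46$
$c{\left(j \right)} = -7$ ($c{\left(j \right)} = -4 - \left(0 + 3\right) = -4 - 3 = -7$)
$- 42 f c{\left(1 \right)} = \left(-42\right) 46 \left(-7\right) = \left(-1932\right) \left(-7\right) = 13524$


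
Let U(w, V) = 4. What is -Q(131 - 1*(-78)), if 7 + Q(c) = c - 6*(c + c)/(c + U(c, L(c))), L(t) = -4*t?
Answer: -13506/71 ≈ -190.23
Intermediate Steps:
Q(c) = -7 + c - 12*c/(4 + c) (Q(c) = -7 + (c - 6*(c + c)/(c + 4)) = -7 + (c - 6*2*c/(4 + c)) = -7 + (c - 12*c/(4 + c)) = -7 + c - 12*c/(4 + c))
-Q(131 - 1*(-78)) = -(-28 + (131 - 1*(-78))² - 15*(131 - 1*(-78)))/(4 + (131 - 1*(-78))) = -(-28 + (131 + 78)² - 15*(131 + 78))/(4 + (131 + 78)) = -(-28 + 209² - 15*209)/(4 + 209) = -(-28 + 43681 - 3135)/213 = -40518/213 = -1*13506/71 = -13506/71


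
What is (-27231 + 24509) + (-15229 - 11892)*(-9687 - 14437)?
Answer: 654264282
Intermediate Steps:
(-27231 + 24509) + (-15229 - 11892)*(-9687 - 14437) = -2722 - 27121*(-24124) = -2722 + 654267004 = 654264282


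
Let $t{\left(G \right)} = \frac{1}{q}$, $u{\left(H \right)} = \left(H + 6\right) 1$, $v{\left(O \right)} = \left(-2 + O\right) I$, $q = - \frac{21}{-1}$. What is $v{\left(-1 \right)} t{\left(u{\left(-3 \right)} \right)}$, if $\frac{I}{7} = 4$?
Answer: $-4$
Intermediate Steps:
$I = 28$ ($I = 7 \cdot 4 = 28$)
$q = 21$ ($q = \left(-21\right) \left(-1\right) = 21$)
$v{\left(O \right)} = -56 + 28 O$ ($v{\left(O \right)} = \left(-2 + O\right) 28 = -56 + 28 O$)
$u{\left(H \right)} = 6 + H$ ($u{\left(H \right)} = \left(6 + H\right) 1 = 6 + H$)
$t{\left(G \right)} = \frac{1}{21}$
$v{\left(-1 \right)} t{\left(u{\left(-3 \right)} \right)} = \left(-56 + 28 \left(-1\right)\right) \frac{1}{21} = \left(-56 - 28\right) \frac{1}{21} = \left(-84\right) \frac{1}{21} = -4$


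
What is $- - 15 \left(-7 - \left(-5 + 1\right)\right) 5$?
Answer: $-225$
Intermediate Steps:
$- - 15 \left(-7 - \left(-5 + 1\right)\right) 5 = - - 15 \left(-7 - -4\right) 5 = - - 15 \left(-7 + 4\right) 5 = - \left(-15\right) \left(-3\right) 5 = - 45 \cdot 5 = \left(-1\right) 225 = -225$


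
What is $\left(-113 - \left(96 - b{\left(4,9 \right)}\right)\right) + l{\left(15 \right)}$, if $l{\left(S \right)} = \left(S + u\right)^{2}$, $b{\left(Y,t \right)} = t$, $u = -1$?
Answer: $-4$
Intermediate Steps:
$l{\left(S \right)} = \left(-1 + S\right)^{2}$ ($l{\left(S \right)} = \left(S - 1\right)^{2} = \left(-1 + S\right)^{2}$)
$\left(-113 - \left(96 - b{\left(4,9 \right)}\right)\right) + l{\left(15 \right)} = \left(-113 - \left(96 - 9\right)\right) + \left(-1 + 15\right)^{2} = \left(-113 - \left(96 - 9\right)\right) + 14^{2} = \left(-113 - 87\right) + 196 = -200 + 196 = -4$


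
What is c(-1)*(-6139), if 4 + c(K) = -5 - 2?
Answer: 67529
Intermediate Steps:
c(K) = -11 (c(K) = -4 + (-5 - 2) = -4 - 7 = -11)
c(-1)*(-6139) = -11*(-6139) = 67529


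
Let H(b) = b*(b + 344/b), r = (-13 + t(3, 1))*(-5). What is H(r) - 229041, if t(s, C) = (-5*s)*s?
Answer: -144597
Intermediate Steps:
t(s, C) = -5*s**2
r = 290 (r = (-13 - 5*3**2)*(-5) = (-13 - 5*9)*(-5) = (-13 - 45)*(-5) = -58*(-5) = 290)
H(r) - 229041 = (344 + 290**2) - 229041 = (344 + 84100) - 229041 = 84444 - 229041 = -144597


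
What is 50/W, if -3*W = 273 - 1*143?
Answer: -15/13 ≈ -1.1538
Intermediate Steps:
W = -130/3 (W = -(273 - 1*143)/3 = -(273 - 143)/3 = -1/3*130 = -130/3 ≈ -43.333)
50/W = 50/(-130/3) = 50*(-3/130) = -15/13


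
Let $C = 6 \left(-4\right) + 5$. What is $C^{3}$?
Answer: $-6859$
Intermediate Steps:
$C = -19$ ($C = -24 + 5 = -19$)
$C^{3} = \left(-19\right)^{3} = -6859$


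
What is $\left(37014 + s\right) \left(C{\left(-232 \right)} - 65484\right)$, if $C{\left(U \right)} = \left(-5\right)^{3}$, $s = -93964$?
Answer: $3736432550$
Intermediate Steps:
$C{\left(U \right)} = -125$
$\left(37014 + s\right) \left(C{\left(-232 \right)} - 65484\right) = \left(37014 - 93964\right) \left(-125 - 65484\right) = \left(-56950\right) \left(-65609\right) = 3736432550$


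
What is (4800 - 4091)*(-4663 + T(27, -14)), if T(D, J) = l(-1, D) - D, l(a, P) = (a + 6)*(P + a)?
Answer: -3233040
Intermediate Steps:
l(a, P) = (6 + a)*(P + a)
T(D, J) = -5 + 4*D (T(D, J) = ((-1)² + 6*D + 6*(-1) + D*(-1)) - D = (1 + 6*D - 6 - D) - D = (-5 + 5*D) - D = -5 + 4*D)
(4800 - 4091)*(-4663 + T(27, -14)) = (4800 - 4091)*(-4663 + (-5 + 4*27)) = 709*(-4663 + (-5 + 108)) = 709*(-4663 + 103) = 709*(-4560) = -3233040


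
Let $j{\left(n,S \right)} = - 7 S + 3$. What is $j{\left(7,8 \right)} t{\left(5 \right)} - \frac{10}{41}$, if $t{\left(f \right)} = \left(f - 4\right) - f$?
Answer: $\frac{8682}{41} \approx 211.76$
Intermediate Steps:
$j{\left(n,S \right)} = 3 - 7 S$
$t{\left(f \right)} = -4$ ($t{\left(f \right)} = \left(f - 4\right) - f = \left(-4 + f\right) - f = -4$)
$j{\left(7,8 \right)} t{\left(5 \right)} - \frac{10}{41} = \left(3 - 56\right) \left(-4\right) - \frac{10}{41} = \left(-53\right) \left(-4\right) - \frac{10}{41} = 212 - \frac{10}{41} = \frac{8682}{41}$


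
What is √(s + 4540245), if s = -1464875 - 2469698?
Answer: 2*√151418 ≈ 778.25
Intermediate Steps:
s = -3934573
√(s + 4540245) = √(-3934573 + 4540245) = √605672 = 2*√151418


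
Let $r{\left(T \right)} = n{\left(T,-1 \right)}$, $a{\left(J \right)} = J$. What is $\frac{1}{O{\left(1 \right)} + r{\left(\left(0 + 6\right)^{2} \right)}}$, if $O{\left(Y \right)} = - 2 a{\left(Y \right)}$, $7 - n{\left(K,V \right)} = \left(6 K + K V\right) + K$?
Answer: $- \frac{1}{211} \approx -0.0047393$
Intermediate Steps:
$n{\left(K,V \right)} = 7 - 7 K - K V$ ($n{\left(K,V \right)} = 7 - \left(\left(6 K + K V\right) + K\right) = 7 - \left(7 K + K V\right) = 7 - 7 K - K V$)
$O{\left(Y \right)} = - 2 Y$
$r{\left(T \right)} = 7 - 6 T$ ($r{\left(T \right)} = 7 - 7 T - T \left(-1\right) = 7 - 7 T + T = 7 - 6 T$)
$\frac{1}{O{\left(1 \right)} + r{\left(\left(0 + 6\right)^{2} \right)}} = \frac{1}{\left(-2\right) 1 + \left(7 - 6 \left(0 + 6\right)^{2}\right)} = \frac{1}{-2 + \left(7 - 6 \cdot 6^{2}\right)} = \frac{1}{-2 + \left(7 - 216\right)} = \frac{1}{-2 - 209} = \frac{1}{-211} = - \frac{1}{211}$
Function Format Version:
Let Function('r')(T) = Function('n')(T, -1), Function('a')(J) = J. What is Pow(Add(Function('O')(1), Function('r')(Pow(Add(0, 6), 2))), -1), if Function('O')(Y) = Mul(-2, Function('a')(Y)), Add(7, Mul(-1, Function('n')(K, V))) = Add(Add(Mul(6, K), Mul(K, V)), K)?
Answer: Rational(-1, 211) ≈ -0.0047393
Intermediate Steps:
Function('n')(K, V) = Add(7, Mul(-7, K), Mul(-1, K, V)) (Function('n')(K, V) = Add(7, Mul(-1, Add(Add(Mul(6, K), Mul(K, V)), K))) = Add(7, Mul(-1, Add(Mul(7, K), Mul(K, V)))) = Add(7, Add(Mul(-7, K), Mul(-1, K, V))) = Add(7, Mul(-7, K), Mul(-1, K, V)))
Function('O')(Y) = Mul(-2, Y)
Function('r')(T) = Add(7, Mul(-6, T)) (Function('r')(T) = Add(7, Mul(-7, T), Mul(-1, T, -1)) = Add(7, Mul(-7, T), T) = Add(7, Mul(-6, T)))
Pow(Add(Function('O')(1), Function('r')(Pow(Add(0, 6), 2))), -1) = Pow(Add(Mul(-2, 1), Add(7, Mul(-6, Pow(Add(0, 6), 2)))), -1) = Pow(Add(-2, Add(7, Mul(-6, Pow(6, 2)))), -1) = Pow(Add(-2, Add(7, Mul(-6, 36))), -1) = Pow(Add(-2, Add(7, -216)), -1) = Pow(Add(-2, -209), -1) = Pow(-211, -1) = Rational(-1, 211)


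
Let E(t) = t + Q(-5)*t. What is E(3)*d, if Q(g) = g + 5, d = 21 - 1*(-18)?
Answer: 117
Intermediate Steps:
d = 39 (d = 21 + 18 = 39)
Q(g) = 5 + g
E(t) = t (E(t) = t + (5 - 5)*t = t + 0*t = t + 0 = t)
E(3)*d = 3*39 = 117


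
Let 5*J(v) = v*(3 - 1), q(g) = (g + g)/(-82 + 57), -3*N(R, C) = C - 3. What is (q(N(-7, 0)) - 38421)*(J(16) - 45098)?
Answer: 216558496366/125 ≈ 1.7325e+9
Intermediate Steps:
N(R, C) = 1 - C/3 (N(R, C) = -(C - 3)/3 = -(-3 + C)/3 = 1 - C/3)
q(g) = -2*g/25 (q(g) = (2*g)/(-25) = (2*g)*(-1/25) = -2*g/25)
J(v) = 2*v/5 (J(v) = (v*(3 - 1))/5 = (v*2)/5 = (2*v)/5 = 2*v/5)
(q(N(-7, 0)) - 38421)*(J(16) - 45098) = (-2*(1 - ⅓*0)/25 - 38421)*((⅖)*16 - 45098) = (-2*(1 + 0)/25 - 38421)*(32/5 - 45098) = (-2/25*1 - 38421)*(-225458/5) = (-2/25 - 38421)*(-225458/5) = -960527/25*(-225458/5) = 216558496366/125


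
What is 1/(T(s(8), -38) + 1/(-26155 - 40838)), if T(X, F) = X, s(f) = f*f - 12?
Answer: 66993/3483635 ≈ 0.019231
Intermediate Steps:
s(f) = -12 + f² (s(f) = f² - 12 = -12 + f²)
1/(T(s(8), -38) + 1/(-26155 - 40838)) = 1/((-12 + 8²) + 1/(-26155 - 40838)) = 1/((-12 + 64) + 1/(-66993)) = 1/(52 - 1/66993) = 1/(3483635/66993) = 66993/3483635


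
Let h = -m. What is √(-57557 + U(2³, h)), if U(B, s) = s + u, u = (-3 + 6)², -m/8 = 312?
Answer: 2*I*√13763 ≈ 234.63*I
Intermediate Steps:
m = -2496 (m = -8*312 = -2496)
u = 9 (u = 3² = 9)
h = 2496 (h = -1*(-2496) = 2496)
U(B, s) = 9 + s (U(B, s) = s + 9 = 9 + s)
√(-57557 + U(2³, h)) = √(-57557 + (9 + 2496)) = √(-57557 + 2505) = √(-55052) = 2*I*√13763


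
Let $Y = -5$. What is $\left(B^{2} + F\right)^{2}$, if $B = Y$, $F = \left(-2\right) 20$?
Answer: $225$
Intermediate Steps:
$F = -40$
$B = -5$
$\left(B^{2} + F\right)^{2} = \left(\left(-5\right)^{2} - 40\right)^{2} = \left(25 - 40\right)^{2} = \left(-15\right)^{2} = 225$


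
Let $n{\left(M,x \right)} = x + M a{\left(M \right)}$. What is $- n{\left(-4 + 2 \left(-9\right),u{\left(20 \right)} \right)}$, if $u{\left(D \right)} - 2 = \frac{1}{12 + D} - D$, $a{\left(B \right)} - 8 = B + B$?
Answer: $- \frac{24769}{32} \approx -774.03$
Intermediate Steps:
$a{\left(B \right)} = 8 + 2 B$ ($a{\left(B \right)} = 8 + \left(B + B\right) = 8 + 2 B$)
$u{\left(D \right)} = 2 + \frac{1}{12 + D} - D$ ($u{\left(D \right)} = 2 - \left(D - \frac{1}{12 + D}\right) = 2 + \frac{1}{12 + D} - D$)
$n{\left(M,x \right)} = x + M \left(8 + 2 M\right)$
$- n{\left(-4 + 2 \left(-9\right),u{\left(20 \right)} \right)} = - (\frac{25 - 20^{2} - 200}{12 + 20} + 2 \left(-4 + 2 \left(-9\right)\right) \left(4 + \left(-4 + 2 \left(-9\right)\right)\right)) = - (\frac{25 - 400 - 200}{32} + 2 \left(-4 - 18\right) \left(4 - 22\right)) = - (\frac{25 - 400 - 200}{32} + 2 \left(-22\right) \left(4 - 22\right)) = - (\frac{1}{32} \left(-575\right) + 2 \left(-22\right) \left(-18\right)) = - (- \frac{575}{32} + 792) = \left(-1\right) \frac{24769}{32} = - \frac{24769}{32}$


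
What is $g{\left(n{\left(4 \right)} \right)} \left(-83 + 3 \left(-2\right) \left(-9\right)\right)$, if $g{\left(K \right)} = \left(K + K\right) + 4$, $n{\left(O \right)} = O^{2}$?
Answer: $-1044$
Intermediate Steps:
$g{\left(K \right)} = 4 + 2 K$ ($g{\left(K \right)} = 2 K + 4 = 4 + 2 K$)
$g{\left(n{\left(4 \right)} \right)} \left(-83 + 3 \left(-2\right) \left(-9\right)\right) = \left(4 + 2 \cdot 4^{2}\right) \left(-83 + 3 \left(-2\right) \left(-9\right)\right) = \left(4 + 2 \cdot 16\right) \left(-83 - -54\right) = \left(4 + 32\right) \left(-83 + 54\right) = 36 \left(-29\right) = -1044$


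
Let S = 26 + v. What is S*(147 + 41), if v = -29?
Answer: -564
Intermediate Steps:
S = -3 (S = 26 - 29 = -3)
S*(147 + 41) = -3*(147 + 41) = -3*188 = -564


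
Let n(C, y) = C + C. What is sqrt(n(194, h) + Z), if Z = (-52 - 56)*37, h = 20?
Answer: 2*I*sqrt(902) ≈ 60.067*I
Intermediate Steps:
n(C, y) = 2*C
Z = -3996 (Z = -108*37 = -3996)
sqrt(n(194, h) + Z) = sqrt(2*194 - 3996) = sqrt(388 - 3996) = sqrt(-3608) = 2*I*sqrt(902)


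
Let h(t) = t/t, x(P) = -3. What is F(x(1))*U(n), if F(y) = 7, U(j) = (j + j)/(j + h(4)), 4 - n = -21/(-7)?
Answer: 7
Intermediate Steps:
h(t) = 1
n = 1 (n = 4 - (-21)/(-7) = 4 - (-21)*(-1)/7 = 4 - 1*3 = 4 - 3 = 1)
U(j) = 2*j/(1 + j) (U(j) = (j + j)/(j + 1) = (2*j)/(1 + j) = 2*j/(1 + j))
F(x(1))*U(n) = 7*(2*1/(1 + 1)) = 7*(2*1/2) = 7*(2*1*(1/2)) = 7*1 = 7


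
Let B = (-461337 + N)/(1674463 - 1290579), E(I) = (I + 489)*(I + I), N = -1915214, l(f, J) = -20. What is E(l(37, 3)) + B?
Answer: -7204040391/383884 ≈ -18766.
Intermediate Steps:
E(I) = 2*I*(489 + I) (E(I) = (489 + I)*(2*I) = 2*I*(489 + I))
B = -2376551/383884 (B = (-461337 - 1915214)/(1674463 - 1290579) = -2376551/383884 ≈ -6.1908)
E(l(37, 3)) + B = 2*(-20)*(489 - 20) - 2376551/383884 = 2*(-20)*469 - 2376551/383884 = -18760 - 2376551/383884 = -7204040391/383884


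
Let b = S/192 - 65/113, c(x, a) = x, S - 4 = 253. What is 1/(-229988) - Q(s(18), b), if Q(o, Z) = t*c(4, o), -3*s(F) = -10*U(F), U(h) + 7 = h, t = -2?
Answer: 1839903/229988 ≈ 8.0000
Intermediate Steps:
S = 257 (S = 4 + 253 = 257)
U(h) = -7 + h
s(F) = -70/3 + 10*F/3 (s(F) = -(-10)*(-7 + F)/3 = -(70 - 10*F)/3 = -70/3 + 10*F/3)
b = 16561/21696 (b = 257/192 - 65/113 = 16561/21696 ≈ 0.76332)
Q(o, Z) = -8 (Q(o, Z) = -2*4 = -8)
1/(-229988) - Q(s(18), b) = 1/(-229988) - 1*(-8) = -1/229988 + 8 = 1839903/229988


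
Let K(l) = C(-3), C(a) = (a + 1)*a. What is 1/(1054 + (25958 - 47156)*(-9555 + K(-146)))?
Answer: 1/202420756 ≈ 4.9402e-9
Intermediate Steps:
C(a) = a*(1 + a) (C(a) = (1 + a)*a = a*(1 + a))
K(l) = 6 (K(l) = -3*(1 - 3) = -3*(-2) = 6)
1/(1054 + (25958 - 47156)*(-9555 + K(-146))) = 1/(1054 + (25958 - 47156)*(-9555 + 6)) = 1/(1054 - 21198*(-9549)) = 1/(1054 + 202419702) = 1/202420756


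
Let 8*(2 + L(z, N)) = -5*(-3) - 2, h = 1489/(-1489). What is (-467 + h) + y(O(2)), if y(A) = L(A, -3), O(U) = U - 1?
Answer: -3747/8 ≈ -468.38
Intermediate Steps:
O(U) = -1 + U
h = -1 (h = 1489*(-1/1489) = -1)
L(z, N) = -3/8 (L(z, N) = -2 + (-5*(-3) - 2)/8 = -2 + (15 - 2)/8 = -2 + (⅛)*13 = -2 + 13/8 = -3/8)
y(A) = -3/8
(-467 + h) + y(O(2)) = (-467 - 1) - 3/8 = -468 - 3/8 = -3747/8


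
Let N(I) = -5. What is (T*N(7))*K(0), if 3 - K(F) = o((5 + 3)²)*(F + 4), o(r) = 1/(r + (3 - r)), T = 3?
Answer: -25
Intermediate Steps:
o(r) = ⅓ (o(r) = 1/3 = ⅓)
K(F) = 5/3 - F/3 (K(F) = 3 - (F + 4)/3 = 3 - (4 + F)/3 = 3 - (4/3 + F/3) = 3 + (-4/3 - F/3) = 5/3 - F/3)
(T*N(7))*K(0) = (3*(-5))*(5/3 - ⅓*0) = -15*(5/3 + 0) = -15*5/3 = -25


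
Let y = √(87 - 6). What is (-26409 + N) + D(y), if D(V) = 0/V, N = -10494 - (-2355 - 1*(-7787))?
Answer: -42335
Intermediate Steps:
y = 9 (y = √81 = 9)
N = -15926 (N = -10494 - (-2355 + 7787) = -10494 - 1*5432 = -10494 - 5432 = -15926)
D(V) = 0
(-26409 + N) + D(y) = (-26409 - 15926) + 0 = -42335 + 0 = -42335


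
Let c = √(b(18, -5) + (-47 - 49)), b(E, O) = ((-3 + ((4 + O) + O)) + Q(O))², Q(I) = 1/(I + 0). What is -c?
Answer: -2*I*√71/5 ≈ -3.3705*I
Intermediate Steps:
Q(I) = 1/I
b(E, O) = (1 + 1/O + 2*O)² (b(E, O) = ((-3 + ((4 + O) + O)) + 1/O)² = ((-3 + (4 + 2*O)) + 1/O)² = ((1 + 2*O) + 1/O)² = (1 + 1/O + 2*O)²)
c = 2*I*√71/5 (c = √((1 - 5*(1 + 2*(-5)))²/(-5)² + (-47 - 49)) = √((1 - 5*(1 - 10))²/25 - 96) = √((1 - 5*(-9))²/25 - 96) = √((1 + 45)²/25 - 96) = √((1/25)*46² - 96) = √((1/25)*2116 - 96) = √(2116/25 - 96) = √(-284/25) = 2*I*√71/5 ≈ 3.3705*I)
-c = -2*I*√71/5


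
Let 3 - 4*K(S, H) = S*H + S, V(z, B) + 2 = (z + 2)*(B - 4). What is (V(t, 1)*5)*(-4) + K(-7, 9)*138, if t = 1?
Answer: 5477/2 ≈ 2738.5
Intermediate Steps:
V(z, B) = -2 + (-4 + B)*(2 + z) (V(z, B) = -2 + (z + 2)*(B - 4) = -2 + (2 + z)*(-4 + B) = -2 + (-4 + B)*(2 + z))
K(S, H) = ¾ - S/4 - H*S/4 (K(S, H) = ¾ - (S*H + S)/4 = ¾ - (H*S + S)/4 = ¾ - (S + H*S)/4 = ¾ + (-S/4 - H*S/4) = ¾ - S/4 - H*S/4)
(V(t, 1)*5)*(-4) + K(-7, 9)*138 = ((-10 - 4*1 + 2*1 + 1*1)*5)*(-4) + (¾ - ¼*(-7) - ¼*9*(-7))*138 = ((-10 - 4 + 2 + 1)*5)*(-4) + (¾ + 7/4 + 63/4)*138 = -11*5*(-4) + (73/4)*138 = -55*(-4) + 5037/2 = 220 + 5037/2 = 5477/2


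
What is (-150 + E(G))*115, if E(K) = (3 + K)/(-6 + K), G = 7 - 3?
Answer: -35305/2 ≈ -17653.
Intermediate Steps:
G = 4
E(K) = (3 + K)/(-6 + K)
(-150 + E(G))*115 = (-150 + (3 + 4)/(-6 + 4))*115 = (-150 + 7/(-2))*115 = (-150 - ½*7)*115 = (-150 - 7/2)*115 = -307/2*115 = -35305/2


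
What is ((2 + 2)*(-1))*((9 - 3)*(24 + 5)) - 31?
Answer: -727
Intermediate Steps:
((2 + 2)*(-1))*((9 - 3)*(24 + 5)) - 31 = (4*(-1))*(6*29) - 31 = -4*174 - 31 = -696 - 31 = -727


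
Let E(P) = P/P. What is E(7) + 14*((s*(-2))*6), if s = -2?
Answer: 337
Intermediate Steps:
E(P) = 1
E(7) + 14*((s*(-2))*6) = 1 + 14*(-2*(-2)*6) = 1 + 14*(4*6) = 1 + 14*24 = 1 + 336 = 337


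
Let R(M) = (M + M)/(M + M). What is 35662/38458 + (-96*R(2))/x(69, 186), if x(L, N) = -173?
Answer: 4930747/3326617 ≈ 1.4822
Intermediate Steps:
R(M) = 1 (R(M) = (2*M)/((2*M)) = (2*M)*(1/(2*M)) = 1)
35662/38458 + (-96*R(2))/x(69, 186) = 35662/38458 - 96*1/(-173) = 35662*(1/38458) - 96*(-1/173) = 17831/19229 + 96/173 = 4930747/3326617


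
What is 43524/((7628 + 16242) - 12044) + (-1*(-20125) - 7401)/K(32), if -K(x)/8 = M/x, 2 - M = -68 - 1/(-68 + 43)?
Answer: -92415302/127677 ≈ -723.82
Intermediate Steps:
M = 1749/25 (M = 2 - (-68 - 1/(-68 + 43)) = 2 - (-68 - 1/(-25)) = 2 - (-68 - 1*(-1/25)) = 2 - (-68 + 1/25) = 2 - 1*(-1699/25) = 2 + 1699/25 = 1749/25 ≈ 69.960)
K(x) = -13992/(25*x)
43524/((7628 + 16242) - 12044) + (-1*(-20125) - 7401)/K(32) = 43524/((7628 + 16242) - 12044) + (-1*(-20125) - 7401)/((-13992/25/32)) = 43524/(23870 - 12044) + (20125 - 7401)/((-13992/25*1/32)) = 43524/11826 + 12724/(-1749/100) = 43524*(1/11826) + 12724*(-100/1749) = 806/219 - 1272400/1749 = -92415302/127677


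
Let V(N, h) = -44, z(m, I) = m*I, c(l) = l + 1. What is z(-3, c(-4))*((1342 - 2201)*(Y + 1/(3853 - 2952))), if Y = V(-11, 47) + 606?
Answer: -3914692353/901 ≈ -4.3448e+6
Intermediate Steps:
c(l) = 1 + l
z(m, I) = I*m
Y = 562 (Y = -44 + 606 = 562)
z(-3, c(-4))*((1342 - 2201)*(Y + 1/(3853 - 2952))) = ((1 - 4)*(-3))*((1342 - 2201)*(562 + 1/(3853 - 2952))) = (-3*(-3))*(-859*(562 + 1/901)) = 9*(-859*(562 + 1/901)) = 9*(-859*506363/901) = 9*(-434965817/901) = -3914692353/901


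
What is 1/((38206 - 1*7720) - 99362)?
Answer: -1/68876 ≈ -1.4519e-5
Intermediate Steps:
1/((38206 - 1*7720) - 99362) = 1/((38206 - 7720) - 99362) = 1/(30486 - 99362) = 1/(-68876) = -1/68876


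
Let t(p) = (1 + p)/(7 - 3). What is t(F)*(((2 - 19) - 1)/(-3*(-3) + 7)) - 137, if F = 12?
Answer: -4501/32 ≈ -140.66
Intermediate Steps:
t(p) = ¼ + p/4 (t(p) = (1 + p)/4 = (1 + p)*(¼) = ¼ + p/4)
t(F)*(((2 - 19) - 1)/(-3*(-3) + 7)) - 137 = (¼ + (¼)*12)*(((2 - 19) - 1)/(-3*(-3) + 7)) - 137 = (¼ + 3)*((-17 - 1)/(9 + 7)) - 137 = 13*(-18/16)/4 - 137 = 13*(-18*1/16)/4 - 137 = (13/4)*(-9/8) - 137 = -117/32 - 137 = -4501/32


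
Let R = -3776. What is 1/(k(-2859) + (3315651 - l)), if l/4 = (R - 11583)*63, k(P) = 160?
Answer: 1/7186279 ≈ 1.3915e-7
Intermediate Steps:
l = -3870468 (l = 4*((-3776 - 11583)*63) = 4*(-15359*63) = 4*(-967617) = -3870468)
1/(k(-2859) + (3315651 - l)) = 1/(160 + (3315651 - 1*(-3870468))) = 1/(160 + (3315651 + 3870468)) = 1/(160 + 7186119) = 1/7186279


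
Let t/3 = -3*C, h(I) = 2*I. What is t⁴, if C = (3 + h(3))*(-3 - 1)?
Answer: 11019960576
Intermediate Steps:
C = -36 (C = (3 + 2*3)*(-3 - 1) = (3 + 6)*(-4) = 9*(-4) = -36)
t = 324 (t = 3*(-3*(-36)) = 3*108 = 324)
t⁴ = 324⁴ = 11019960576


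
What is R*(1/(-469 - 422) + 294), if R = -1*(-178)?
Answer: 46627634/891 ≈ 52332.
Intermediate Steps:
R = 178
R*(1/(-469 - 422) + 294) = 178*(1/(-469 - 422) + 294) = 178*(1/(-891) + 294) = 178*(-1/891 + 294) = 178*(261953/891) = 46627634/891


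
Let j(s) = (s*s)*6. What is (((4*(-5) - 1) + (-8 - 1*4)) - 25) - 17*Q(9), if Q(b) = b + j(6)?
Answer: -3883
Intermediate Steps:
j(s) = 6*s**2 (j(s) = s**2*6 = 6*s**2)
Q(b) = 216 + b (Q(b) = b + 6*6**2 = b + 6*36 = b + 216 = 216 + b)
(((4*(-5) - 1) + (-8 - 1*4)) - 25) - 17*Q(9) = (((4*(-5) - 1) + (-8 - 1*4)) - 25) - 17*(216 + 9) = (((-20 - 1) + (-8 - 4)) - 25) - 17*225 = ((-21 - 12) - 25) - 3825 = (-33 - 25) - 3825 = -58 - 3825 = -3883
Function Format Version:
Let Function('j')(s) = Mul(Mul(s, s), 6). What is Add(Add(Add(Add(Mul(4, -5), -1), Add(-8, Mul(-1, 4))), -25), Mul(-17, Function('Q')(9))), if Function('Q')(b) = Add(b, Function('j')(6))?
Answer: -3883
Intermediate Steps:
Function('j')(s) = Mul(6, Pow(s, 2)) (Function('j')(s) = Mul(Pow(s, 2), 6) = Mul(6, Pow(s, 2)))
Function('Q')(b) = Add(216, b) (Function('Q')(b) = Add(b, Mul(6, Pow(6, 2))) = Add(b, Mul(6, 36)) = Add(b, 216) = Add(216, b))
Add(Add(Add(Add(Mul(4, -5), -1), Add(-8, Mul(-1, 4))), -25), Mul(-17, Function('Q')(9))) = Add(Add(Add(Add(Mul(4, -5), -1), Add(-8, Mul(-1, 4))), -25), Mul(-17, Add(216, 9))) = Add(Add(Add(Add(-20, -1), Add(-8, -4)), -25), Mul(-17, 225)) = Add(Add(Add(-21, -12), -25), -3825) = Add(Add(-33, -25), -3825) = Add(-58, -3825) = -3883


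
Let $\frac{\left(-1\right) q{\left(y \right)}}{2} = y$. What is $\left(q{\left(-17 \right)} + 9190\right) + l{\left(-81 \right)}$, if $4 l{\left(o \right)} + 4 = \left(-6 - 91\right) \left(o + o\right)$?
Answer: $\frac{26303}{2} \approx 13152.0$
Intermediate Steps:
$q{\left(y \right)} = - 2 y$
$l{\left(o \right)} = -1 - \frac{97 o}{2}$ ($l{\left(o \right)} = -1 + \frac{\left(-6 - 91\right) \left(o + o\right)}{4} = -1 + \frac{\left(-97\right) 2 o}{4} = -1 + \frac{\left(-194\right) o}{4} = -1 - \frac{97 o}{2}$)
$\left(q{\left(-17 \right)} + 9190\right) + l{\left(-81 \right)} = \left(\left(-2\right) \left(-17\right) + 9190\right) - - \frac{7855}{2} = \left(34 + 9190\right) + \left(-1 + \frac{7857}{2}\right) = 9224 + \frac{7855}{2} = \frac{26303}{2}$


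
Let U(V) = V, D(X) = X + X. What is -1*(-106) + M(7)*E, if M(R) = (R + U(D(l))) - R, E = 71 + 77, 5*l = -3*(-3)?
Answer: 3194/5 ≈ 638.80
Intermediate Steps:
l = 9/5 (l = (-3*(-3))/5 = (⅕)*9 = 9/5 ≈ 1.8000)
D(X) = 2*X
E = 148
M(R) = 18/5 (M(R) = (R + 2*(9/5)) - R = (R + 18/5) - R = (18/5 + R) - R = 18/5)
-1*(-106) + M(7)*E = -1*(-106) + (18/5)*148 = 106 + 2664/5 = 3194/5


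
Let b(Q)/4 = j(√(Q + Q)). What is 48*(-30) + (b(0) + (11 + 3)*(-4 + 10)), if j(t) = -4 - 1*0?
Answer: -1372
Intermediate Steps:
j(t) = -4 (j(t) = -4 + 0 = -4)
b(Q) = -16 (b(Q) = 4*(-4) = -16)
48*(-30) + (b(0) + (11 + 3)*(-4 + 10)) = 48*(-30) + (-16 + (11 + 3)*(-4 + 10)) = -1440 + (-16 + 14*6) = -1440 + (-16 + 84) = -1440 + 68 = -1372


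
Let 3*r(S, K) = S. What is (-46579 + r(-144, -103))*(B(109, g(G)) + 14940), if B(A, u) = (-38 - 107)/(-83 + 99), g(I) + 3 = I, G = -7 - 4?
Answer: -11138957165/16 ≈ -6.9618e+8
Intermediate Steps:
r(S, K) = S/3
G = -11
g(I) = -3 + I
B(A, u) = -145/16
(-46579 + r(-144, -103))*(B(109, g(G)) + 14940) = (-46579 + (⅓)*(-144))*(-145/16 + 14940) = (-46579 - 48)*(238895/16) = -46627*238895/16 = -11138957165/16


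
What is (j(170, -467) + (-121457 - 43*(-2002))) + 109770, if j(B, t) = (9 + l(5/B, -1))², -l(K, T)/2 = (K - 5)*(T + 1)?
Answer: 74480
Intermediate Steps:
l(K, T) = -2*(1 + T)*(-5 + K) (l(K, T) = -2*(K - 5)*(T + 1) = -2*(-5 + K)*(1 + T) = -2*(1 + T)*(-5 + K))
j(B, t) = 81 (j(B, t) = (9 + (10 - 10/B + 10*(-1) - 2*5/B*(-1)))² = (9 + (10 - 10/B - 10 + 10/B))² = (9 + 0)² = 9² = 81)
(j(170, -467) + (-121457 - 43*(-2002))) + 109770 = (81 + (-121457 - 43*(-2002))) + 109770 = (81 + (-121457 - 1*(-86086))) + 109770 = (81 + (-121457 + 86086)) + 109770 = (81 - 35371) + 109770 = -35290 + 109770 = 74480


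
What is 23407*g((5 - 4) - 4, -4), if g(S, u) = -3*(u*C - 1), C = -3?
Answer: -772431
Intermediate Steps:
g(S, u) = 3 + 9*u (g(S, u) = -3*(u*(-3) - 1) = -3*(-3*u - 1) = -3*(-1 - 3*u) = 3 + 9*u)
23407*g((5 - 4) - 4, -4) = 23407*(3 + 9*(-4)) = 23407*(3 - 36) = 23407*(-33) = -772431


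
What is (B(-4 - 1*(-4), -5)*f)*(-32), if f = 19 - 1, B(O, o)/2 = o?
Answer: 5760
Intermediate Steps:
B(O, o) = 2*o
f = 18
(B(-4 - 1*(-4), -5)*f)*(-32) = ((2*(-5))*18)*(-32) = -10*18*(-32) = -180*(-32) = 5760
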